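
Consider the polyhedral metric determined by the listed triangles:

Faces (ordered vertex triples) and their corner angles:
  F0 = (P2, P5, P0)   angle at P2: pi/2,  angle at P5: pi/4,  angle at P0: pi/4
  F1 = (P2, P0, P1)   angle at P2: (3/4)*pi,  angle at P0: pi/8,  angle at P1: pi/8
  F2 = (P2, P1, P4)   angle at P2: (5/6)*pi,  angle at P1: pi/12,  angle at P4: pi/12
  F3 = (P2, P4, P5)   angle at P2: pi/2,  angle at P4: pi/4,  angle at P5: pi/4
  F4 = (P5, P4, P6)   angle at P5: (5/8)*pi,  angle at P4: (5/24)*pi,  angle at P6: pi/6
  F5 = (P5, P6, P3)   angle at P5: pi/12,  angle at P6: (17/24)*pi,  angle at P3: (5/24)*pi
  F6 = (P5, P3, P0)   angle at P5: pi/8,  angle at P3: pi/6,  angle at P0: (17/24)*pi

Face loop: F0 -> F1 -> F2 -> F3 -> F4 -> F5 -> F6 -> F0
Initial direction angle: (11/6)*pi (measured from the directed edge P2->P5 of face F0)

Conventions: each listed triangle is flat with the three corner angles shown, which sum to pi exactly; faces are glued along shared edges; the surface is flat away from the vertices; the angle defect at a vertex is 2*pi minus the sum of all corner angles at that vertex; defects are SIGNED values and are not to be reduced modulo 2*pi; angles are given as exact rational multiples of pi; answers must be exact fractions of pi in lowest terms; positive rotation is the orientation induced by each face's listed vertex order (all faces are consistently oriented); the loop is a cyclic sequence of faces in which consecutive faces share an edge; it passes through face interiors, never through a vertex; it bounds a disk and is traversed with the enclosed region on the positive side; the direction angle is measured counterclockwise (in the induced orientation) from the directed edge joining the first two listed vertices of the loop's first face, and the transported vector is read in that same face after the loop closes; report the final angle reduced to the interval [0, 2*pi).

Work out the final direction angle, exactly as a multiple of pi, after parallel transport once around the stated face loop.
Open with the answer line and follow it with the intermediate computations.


Answer: final direction angle = (23/12)*pi

enclosed vertex P2: corner angles sum to (31/12)*pi, defect = 2*pi - (31/12)*pi = (-7/12)*pi
enclosed vertex P5: corner angles sum to (4/3)*pi, defect = 2*pi - (4/3)*pi = (2/3)*pi
final direction = starting direction + enclosed defect total, reduced mod 2*pi (induced orientation)
final angle = (11/6)*pi + pi/12 = (23/12)*pi (mod 2*pi)


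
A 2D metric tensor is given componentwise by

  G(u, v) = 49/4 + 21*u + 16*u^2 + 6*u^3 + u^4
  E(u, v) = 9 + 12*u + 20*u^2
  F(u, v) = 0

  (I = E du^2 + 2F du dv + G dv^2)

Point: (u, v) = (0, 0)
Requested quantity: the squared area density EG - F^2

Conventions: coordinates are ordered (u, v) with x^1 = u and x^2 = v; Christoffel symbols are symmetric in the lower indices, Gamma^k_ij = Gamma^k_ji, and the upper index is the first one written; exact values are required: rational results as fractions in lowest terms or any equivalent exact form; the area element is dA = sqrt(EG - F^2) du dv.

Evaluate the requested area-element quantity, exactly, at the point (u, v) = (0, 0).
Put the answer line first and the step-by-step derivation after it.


Answer: EG - F^2 = 441/4

E = 9, F = 0, G = 49/4; EG - F^2 = 441/4


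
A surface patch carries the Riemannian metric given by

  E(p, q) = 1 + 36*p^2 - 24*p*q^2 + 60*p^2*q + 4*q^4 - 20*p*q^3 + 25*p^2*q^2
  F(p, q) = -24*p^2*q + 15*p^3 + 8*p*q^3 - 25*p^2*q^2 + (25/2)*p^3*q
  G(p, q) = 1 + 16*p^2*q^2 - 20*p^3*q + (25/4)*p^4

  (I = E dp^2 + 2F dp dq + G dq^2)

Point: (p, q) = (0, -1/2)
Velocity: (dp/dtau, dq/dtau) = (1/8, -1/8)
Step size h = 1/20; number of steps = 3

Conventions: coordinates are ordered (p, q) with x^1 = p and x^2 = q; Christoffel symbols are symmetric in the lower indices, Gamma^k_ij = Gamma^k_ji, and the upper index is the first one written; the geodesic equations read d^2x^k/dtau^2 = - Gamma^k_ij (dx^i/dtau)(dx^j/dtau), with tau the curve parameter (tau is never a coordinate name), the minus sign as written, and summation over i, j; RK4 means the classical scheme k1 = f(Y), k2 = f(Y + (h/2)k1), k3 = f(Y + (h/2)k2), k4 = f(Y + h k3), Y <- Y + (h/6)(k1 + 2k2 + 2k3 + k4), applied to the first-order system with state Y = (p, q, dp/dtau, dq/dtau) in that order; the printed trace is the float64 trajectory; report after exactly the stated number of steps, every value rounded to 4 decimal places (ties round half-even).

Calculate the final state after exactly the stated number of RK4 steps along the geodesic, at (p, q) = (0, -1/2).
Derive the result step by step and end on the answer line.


f(Y) = (dp/dtau, dq/dtau, -Gamma^p_ij Y'^i Y'^j, -Gamma^q_ij Y'^i Y'^j) with the Gammas evaluated at the stage position; h = 0.050000; intermediate values shown to 6 dp
step 0: p = 0.0000, q = -0.5000, dp/dtau = 0.1250, dq/dtau = -0.1250
step 1:
  k1: at (p, q) = (0.000000, -0.500000), (dp/dtau, dq/dtau) = (0.125000, -0.125000); Gamma_ppp = -1.400000, Gamma_ppq = -0.800000, Gamma_pqq = 0.000000, Gamma_qpp = 0.000000, Gamma_qpq = 0.000000, Gamma_qqq = 0.000000; k1 = (0.125000, -0.125000, -0.003125, 0.000000)
  k2: at (p, q) = (0.003125, -0.503125), (dp/dtau, dq/dtau) = (0.124922, -0.125000); Gamma_ppp = -1.385928, Gamma_ppq = -0.806697, Gamma_pqq = 0.004972, Gamma_qpp = 0.017663, Gamma_qpq = 0.010281, Gamma_qqq = -0.000063; k2 = (0.124922, -0.125000, -0.003643, 0.000046)
  k3: at (p, q) = (0.003123, -0.503125), (dp/dtau, dq/dtau) = (0.124909, -0.124999); Gamma_ppp = -1.385939, Gamma_ppq = -0.806700, Gamma_pqq = 0.004969, Gamma_qpp = 0.017652, Gamma_qpq = 0.010275, Gamma_qqq = -0.000063; k3 = (0.124909, -0.124999, -0.003645, 0.000046)
  k4: at (p, q) = (0.006245, -0.506250), (dp/dtau, dq/dtau) = (0.124818, -0.124998); Gamma_ppp = -1.371990, Gamma_ppq = -0.813297, Gamma_pqq = 0.009881, Gamma_qpp = 0.035618, Gamma_qpq = 0.021114, Gamma_qqq = -0.000257; k4 = (0.124818, -0.124998, -0.004157, 0.000108)
  Y <- Y + (h/6)(k1 + 2k2 + 2k3 + k4): p = 0.0062, q = -0.5062, dp/dtau = 0.1248, dq/dtau = -0.1250
step 2:
  k1: at (p, q) = (0.006246, -0.506250), (dp/dtau, dq/dtau) = (0.124818, -0.124998); Gamma_ppp = -1.371989, Gamma_ppq = -0.813297, Gamma_pqq = 0.009881, Gamma_qpp = 0.035619, Gamma_qpq = 0.021115, Gamma_qqq = -0.000257; k1 = (0.124818, -0.124998, -0.004157, 0.000108)
  k2: at (p, q) = (0.009366, -0.509375), (dp/dtau, dq/dtau) = (0.124714, -0.124995); Gamma_ppp = -1.358164, Gamma_ppq = -0.819797, Gamma_pqq = 0.014735, Gamma_qpp = 0.053878, Gamma_qpq = 0.032521, Gamma_qqq = -0.000585; k2 = (0.124714, -0.124995, -0.004665, 0.000185)
  k3: at (p, q) = (0.009364, -0.509375), (dp/dtau, dq/dtau) = (0.124701, -0.124993); Gamma_ppp = -1.358179, Gamma_ppq = -0.819801, Gamma_pqq = 0.014731, Gamma_qpp = 0.053863, Gamma_qpq = 0.032512, Gamma_qqq = -0.000584; k3 = (0.124701, -0.124993, -0.004666, 0.000185)
  k4: at (p, q) = (0.012481, -0.512500), (dp/dtau, dq/dtau) = (0.124585, -0.124988); Gamma_ppp = -1.344488, Gamma_ppq = -0.826210, Gamma_pqq = 0.019526, Gamma_qpp = 0.072393, Gamma_qpq = 0.044487, Gamma_qqq = -0.001051; k4 = (0.124585, -0.124988, -0.005168, 0.000278)
  Y <- Y + (h/6)(k1 + 2k2 + 2k3 + k4): p = 0.0125, q = -0.5125, dp/dtau = 0.1246, dq/dtau = -0.1250
step 3:
  k1: at (p, q) = (0.012481, -0.512500), (dp/dtau, dq/dtau) = (0.124585, -0.124988); Gamma_ppp = -1.344487, Gamma_ppq = -0.826210, Gamma_pqq = 0.019526, Gamma_qpp = 0.072394, Gamma_qpq = 0.044487, Gamma_qqq = -0.001051; k1 = (0.124585, -0.124988, -0.005168, 0.000278)
  k2: at (p, q) = (0.015596, -0.515624), (dp/dtau, dq/dtau) = (0.124455, -0.124981); Gamma_ppp = -1.330929, Gamma_ppq = -0.832531, Gamma_pqq = 0.024263, Gamma_qpp = 0.091184, Gamma_qpq = 0.057038, Gamma_qqq = -0.001662; k2 = (0.124455, -0.124981, -0.005663, 0.000388)
  k3: at (p, q) = (0.015592, -0.515624), (dp/dtau, dq/dtau) = (0.124443, -0.124978); Gamma_ppp = -1.330949, Gamma_ppq = -0.832537, Gamma_pqq = 0.024259, Gamma_qpp = 0.091164, Gamma_qpq = 0.057025, Gamma_qqq = -0.001662; k3 = (0.124443, -0.124978, -0.005664, 0.000388)
  k4: at (p, q) = (0.018703, -0.518749), (dp/dtau, dq/dtau) = (0.124301, -0.124969); Gamma_ppp = -1.317535, Gamma_ppq = -0.838776, Gamma_pqq = 0.028937, Gamma_qpp = 0.110190, Gamma_qpq = 0.070149, Gamma_qqq = -0.002420; k4 = (0.124301, -0.124969, -0.006154, 0.000515)
  Y <- Y + (h/6)(k1 + 2k2 + 2k3 + k4): p = 0.0187, q = -0.5187, dp/dtau = 0.1243, dq/dtau = -0.1250

Answer: p = 0.0187, q = -0.5187, dp/dtau = 0.1243, dq/dtau = -0.1250


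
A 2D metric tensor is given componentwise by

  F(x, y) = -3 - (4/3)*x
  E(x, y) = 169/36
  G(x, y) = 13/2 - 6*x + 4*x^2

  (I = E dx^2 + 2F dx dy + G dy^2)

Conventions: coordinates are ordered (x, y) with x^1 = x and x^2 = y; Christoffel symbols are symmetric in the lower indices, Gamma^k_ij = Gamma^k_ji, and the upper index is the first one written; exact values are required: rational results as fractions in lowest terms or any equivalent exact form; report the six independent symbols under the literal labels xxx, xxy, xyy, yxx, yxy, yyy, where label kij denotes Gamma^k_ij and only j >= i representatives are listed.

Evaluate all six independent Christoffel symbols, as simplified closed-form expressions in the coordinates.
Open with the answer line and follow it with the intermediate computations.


Answer: Gamma_xxx = (-128*x - 288)/(1224*x^2 - 2604*x + 1549), Gamma_xxy = (384*x^2 + 576*x - 648)/(1224*x^2 - 2604*x + 1549), Gamma_xyy = (-1152*x^3 + 2592*x^2 - 3168*x + 1404)/(1224*x^2 - 2604*x + 1549), Gamma_yxx = -1352/(3672*x^2 - 7812*x + 4647), Gamma_yxy = (1352*x - 1014)/(1224*x^2 - 2604*x + 1549), Gamma_yyy = (-384*x^2 - 576*x + 648)/(1224*x^2 - 2604*x + 1549)

E = 169/36; F = -3 - (4/3)*x; G = 13/2 - 6*x + 4*x^2
Gamma^k_ij = (1/2) g^{kl} (d_i g_jl + d_j g_il - d_l g_ij), with g^inv = (1/(EG-F^2)) [[G, -F], [-F, E]]
first partials: E_x = 0, E_y = 0, F_x = -4/3, F_y = 0, G_x = -6 + 8*x, G_y = 0
D = EG - F^2 = 1549/72 - (217/6)*x + 17*x^2
expanded: Gamma^x_xx = (G E_x - 2F F_x + F E_y)/(2D), Gamma^x_xy = (G E_y - F G_x)/(2D), Gamma^x_yy = (2G F_y - G G_x - F G_y)/(2D), Gamma^y_xx = (2E F_x - E E_y - F E_x)/(2D), Gamma^y_xy = (E G_x - F E_y)/(2D), Gamma^y_yy = (E G_y - 2F F_y + F G_x)/(2D); substitute and cancel common factors


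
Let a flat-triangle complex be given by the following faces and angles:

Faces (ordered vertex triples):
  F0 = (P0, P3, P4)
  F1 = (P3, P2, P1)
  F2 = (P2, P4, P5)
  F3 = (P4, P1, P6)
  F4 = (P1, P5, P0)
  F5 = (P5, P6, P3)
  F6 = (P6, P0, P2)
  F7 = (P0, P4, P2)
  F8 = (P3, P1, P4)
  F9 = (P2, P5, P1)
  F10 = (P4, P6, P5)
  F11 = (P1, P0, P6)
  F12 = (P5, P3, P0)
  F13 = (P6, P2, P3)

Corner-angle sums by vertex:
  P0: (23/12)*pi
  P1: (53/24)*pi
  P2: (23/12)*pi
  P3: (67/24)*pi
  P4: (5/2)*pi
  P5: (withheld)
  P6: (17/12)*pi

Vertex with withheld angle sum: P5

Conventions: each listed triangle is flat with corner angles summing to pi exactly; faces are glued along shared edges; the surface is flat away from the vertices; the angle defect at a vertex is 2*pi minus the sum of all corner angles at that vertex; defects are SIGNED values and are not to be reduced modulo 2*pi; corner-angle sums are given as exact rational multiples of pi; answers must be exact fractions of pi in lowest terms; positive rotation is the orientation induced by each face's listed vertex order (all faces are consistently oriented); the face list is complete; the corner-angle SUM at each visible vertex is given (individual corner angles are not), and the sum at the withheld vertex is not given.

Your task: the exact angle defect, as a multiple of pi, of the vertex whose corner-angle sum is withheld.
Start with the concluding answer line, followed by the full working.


Answer: defect(P5) = (3/4)*pi

V = 7, E = 21, F = 14; chi = V - E + F = 0
Gauss-Bonnet: total defect = 2*pi*chi = 0; visible defects sum to (-3/4)*pi


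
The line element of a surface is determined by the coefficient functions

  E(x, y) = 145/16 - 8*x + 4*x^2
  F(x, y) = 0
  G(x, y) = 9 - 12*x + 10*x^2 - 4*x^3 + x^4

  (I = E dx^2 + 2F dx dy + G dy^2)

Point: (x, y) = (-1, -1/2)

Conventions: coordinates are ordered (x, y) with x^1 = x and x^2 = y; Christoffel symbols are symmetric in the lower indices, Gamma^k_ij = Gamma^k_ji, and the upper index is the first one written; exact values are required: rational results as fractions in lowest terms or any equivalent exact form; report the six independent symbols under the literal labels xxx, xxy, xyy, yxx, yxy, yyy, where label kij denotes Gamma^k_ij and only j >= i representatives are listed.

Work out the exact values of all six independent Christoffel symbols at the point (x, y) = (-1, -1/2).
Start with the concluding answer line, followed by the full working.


Answer: Gamma_xxx = -128/337, Gamma_xxy = 0, Gamma_xyy = 384/337, Gamma_yxx = 0, Gamma_yxy = -2/3, Gamma_yyy = 0

E = 337/16, F = 0, G = 36 at the point
E_x = -16, E_y = 0, F_x = 0, F_y = 0, G_x = -48, G_y = 0
EG - F^2 = 3033/4;  g^inv = (4/3033) * [[36, 0], [0, 337/16]]
first-kind symbols [ij,l] = (1/2)(d_i g_jl + d_j g_il - d_l g_ij): [xx,x] = E_x/2 = -8, [xx,y] = F_x - E_y/2 = 0, [xy,x] = E_y/2 = 0, [xy,y] = G_x/2 = -24, [yy,x] = F_y - G_x/2 = 24, [yy,y] = G_y/2 = 0
Gamma^x_ij = (G*[ij,x] - F*[ij,y])/(EG - F^2), Gamma^y_ij = (E*[ij,y] - F*[ij,x])/(EG - F^2)


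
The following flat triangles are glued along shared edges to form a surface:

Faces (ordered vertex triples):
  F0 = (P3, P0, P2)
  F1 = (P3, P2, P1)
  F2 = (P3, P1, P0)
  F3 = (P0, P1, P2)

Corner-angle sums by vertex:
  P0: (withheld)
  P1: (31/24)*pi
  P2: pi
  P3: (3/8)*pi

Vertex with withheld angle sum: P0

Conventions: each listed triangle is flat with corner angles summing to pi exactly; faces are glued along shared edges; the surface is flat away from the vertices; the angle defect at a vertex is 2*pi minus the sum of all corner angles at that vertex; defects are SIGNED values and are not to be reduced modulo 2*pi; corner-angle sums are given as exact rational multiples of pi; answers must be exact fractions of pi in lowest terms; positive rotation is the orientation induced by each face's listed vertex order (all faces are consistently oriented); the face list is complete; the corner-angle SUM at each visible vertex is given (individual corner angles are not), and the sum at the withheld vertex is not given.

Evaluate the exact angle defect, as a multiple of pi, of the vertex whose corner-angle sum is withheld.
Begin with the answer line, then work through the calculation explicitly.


Answer: defect(P0) = (2/3)*pi

V = 4, E = 6, F = 4; chi = V - E + F = 2
Gauss-Bonnet: total defect = 2*pi*chi = 4*pi; visible defects sum to (10/3)*pi


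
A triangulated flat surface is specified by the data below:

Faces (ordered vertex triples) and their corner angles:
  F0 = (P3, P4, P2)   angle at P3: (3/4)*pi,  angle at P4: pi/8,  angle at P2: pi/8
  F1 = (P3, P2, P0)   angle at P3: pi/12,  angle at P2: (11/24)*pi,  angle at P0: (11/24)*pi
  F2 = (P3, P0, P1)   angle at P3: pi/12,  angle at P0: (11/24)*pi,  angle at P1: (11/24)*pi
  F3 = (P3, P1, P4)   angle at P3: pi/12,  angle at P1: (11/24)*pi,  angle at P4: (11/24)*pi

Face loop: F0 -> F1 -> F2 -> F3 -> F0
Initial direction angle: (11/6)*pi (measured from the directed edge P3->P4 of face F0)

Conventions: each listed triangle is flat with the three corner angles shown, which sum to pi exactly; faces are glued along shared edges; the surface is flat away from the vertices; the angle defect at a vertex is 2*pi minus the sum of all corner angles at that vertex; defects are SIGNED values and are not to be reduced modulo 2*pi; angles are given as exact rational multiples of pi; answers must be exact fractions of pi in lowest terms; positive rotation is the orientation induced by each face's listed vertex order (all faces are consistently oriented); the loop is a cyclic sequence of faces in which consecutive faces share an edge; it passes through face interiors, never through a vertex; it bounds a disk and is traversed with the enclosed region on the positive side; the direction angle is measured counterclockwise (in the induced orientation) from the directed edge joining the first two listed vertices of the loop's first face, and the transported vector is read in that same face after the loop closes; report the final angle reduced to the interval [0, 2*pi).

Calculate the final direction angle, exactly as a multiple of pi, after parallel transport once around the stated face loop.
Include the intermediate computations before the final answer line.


enclosed vertex P3: corner angles sum to pi, defect = 2*pi - pi = pi
adding the enclosed defects to the starting angle (mod 2*pi, induced orientation) gives the holonomy
final angle = (11/6)*pi + pi = (5/6)*pi (mod 2*pi)

Answer: final direction angle = (5/6)*pi


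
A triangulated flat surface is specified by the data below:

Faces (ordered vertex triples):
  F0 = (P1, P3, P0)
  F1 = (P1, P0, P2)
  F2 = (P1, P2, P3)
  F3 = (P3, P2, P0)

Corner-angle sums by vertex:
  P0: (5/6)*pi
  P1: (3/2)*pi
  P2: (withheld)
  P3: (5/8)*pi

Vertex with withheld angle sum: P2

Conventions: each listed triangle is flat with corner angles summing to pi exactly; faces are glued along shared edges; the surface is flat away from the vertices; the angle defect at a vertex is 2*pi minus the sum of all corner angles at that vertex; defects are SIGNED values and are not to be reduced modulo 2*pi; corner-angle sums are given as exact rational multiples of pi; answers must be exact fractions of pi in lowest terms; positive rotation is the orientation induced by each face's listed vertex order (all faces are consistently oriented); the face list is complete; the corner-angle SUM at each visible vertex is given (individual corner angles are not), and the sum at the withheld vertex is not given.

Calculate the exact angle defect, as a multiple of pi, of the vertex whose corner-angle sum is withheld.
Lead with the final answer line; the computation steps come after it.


Answer: defect(P2) = (23/24)*pi

V = 4, E = 6, F = 4; chi = V - E + F = 2
Gauss-Bonnet: total defect = 2*pi*chi = 4*pi; visible defects sum to (73/24)*pi


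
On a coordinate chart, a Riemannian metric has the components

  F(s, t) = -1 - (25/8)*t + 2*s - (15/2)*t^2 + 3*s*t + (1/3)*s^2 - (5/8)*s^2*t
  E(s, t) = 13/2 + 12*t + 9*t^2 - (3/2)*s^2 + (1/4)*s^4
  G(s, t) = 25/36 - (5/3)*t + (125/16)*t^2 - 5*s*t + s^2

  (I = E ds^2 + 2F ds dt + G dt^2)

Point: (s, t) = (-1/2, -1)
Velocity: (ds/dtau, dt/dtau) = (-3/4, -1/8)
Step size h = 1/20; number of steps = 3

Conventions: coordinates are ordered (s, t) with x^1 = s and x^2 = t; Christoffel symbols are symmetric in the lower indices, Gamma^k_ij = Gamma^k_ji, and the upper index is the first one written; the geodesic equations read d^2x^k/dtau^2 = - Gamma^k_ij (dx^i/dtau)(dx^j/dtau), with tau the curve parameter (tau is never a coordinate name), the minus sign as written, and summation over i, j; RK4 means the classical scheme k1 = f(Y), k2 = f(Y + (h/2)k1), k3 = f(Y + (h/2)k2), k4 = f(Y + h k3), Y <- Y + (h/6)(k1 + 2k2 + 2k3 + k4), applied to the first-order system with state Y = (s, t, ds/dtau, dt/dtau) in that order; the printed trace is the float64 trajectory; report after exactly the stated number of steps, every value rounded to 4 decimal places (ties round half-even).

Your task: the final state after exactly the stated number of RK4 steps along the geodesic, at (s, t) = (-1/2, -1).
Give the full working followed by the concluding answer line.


f(Y) = (ds/dtau, dt/dtau, -Gamma^s_ij Y'^i Y'^j, -Gamma^t_ij Y'^i Y'^j) with the Gammas evaluated at the stage position; h = 0.050000; intermediate values shown to 6 dp
step 0: s = -0.5000, t = -1.0000, ds/dtau = -0.7500, dt/dtau = -0.1250
step 1:
  k1: at (s, t) = (-0.500000, -1.000000), (ds/dtau, dt/dtau) = (-0.750000, -0.125000); Gamma_sss = 3.024141, Gamma_sst = -4.267212, Gamma_stt = 9.075744, Gamma_tss = 1.900626, Gamma_tst = -2.243965, Gamma_ttt = 4.376038; k1 = (-0.750000, -0.125000, -1.042786, -0.716734)
  k2: at (s, t) = (-0.518750, -1.003125), (ds/dtau, dt/dtau) = (-0.776070, -0.142918); Gamma_sss = 3.130242, Gamma_sst = -4.455218, Gamma_stt = 9.295545, Gamma_tss = 1.965297, Gamma_tst = -2.360907, Gamma_ttt = 4.517616; k2 = (-0.776070, -0.142918, -1.086865, -0.752224)
  k3: at (s, t) = (-0.519402, -1.003573), (ds/dtau, dt/dtau) = (-0.777172, -0.143806); Gamma_sss = 3.138748, Gamma_sst = -4.470654, Gamma_stt = 9.314729, Gamma_tss = 1.970725, Gamma_tst = -2.370541, Gamma_ttt = 4.530174; k3 = (-0.777172, -0.143806, -1.089124, -0.754122)
  k4: at (s, t) = (-0.538859, -1.007190), (ds/dtau, dt/dtau) = (-0.804456, -0.162706); Gamma_sss = 3.253140, Gamma_sst = -4.680256, Gamma_stt = 9.554915, Gamma_tss = 2.040603, Gamma_tst = -2.500786, Gamma_ttt = 4.684571; k4 = (-0.804456, -0.162706, -1.133022, -0.789936)
  Y <- Y + (h/6)(k1 + 2k2 + 2k3 + k4): s = -0.5388, t = -1.0072, ds/dtau = -0.8044, dt/dtau = -0.1627
step 2:
  k1: at (s, t) = (-0.538841, -1.007176), (ds/dtau, dt/dtau) = (-0.804398, -0.162661); Gamma_sss = 3.252884, Gamma_sst = -4.679783, Gamma_stt = 9.554336, Gamma_tss = 2.040439, Gamma_tst = -2.500490, Gamma_ttt = 4.684191; k1 = (-0.804398, -0.162661, -1.132948, -0.789866)
  k2: at (s, t) = (-0.558951, -1.011243), (ds/dtau, dt/dtau) = (-0.832722, -0.182408); Gamma_sss = 3.373598, Gamma_sst = -4.908846, Gamma_stt = 9.810503, Gamma_tss = 2.114279, Gamma_tst = -2.642695, Gamma_ttt = 4.848578; k2 = (-0.832722, -0.182408, -1.174502, -0.824596)
  k3: at (s, t) = (-0.559659, -1.011736), (ds/dtau, dt/dtau) = (-0.833761, -0.183276); Gamma_sss = 3.382798, Gamma_sst = -4.926309, Gamma_stt = 9.831166, Gamma_tss = 2.120176, Gamma_tst = -2.653627, Gamma_ttt = 4.862146; k3 = (-0.833761, -0.183276, -1.176242, -0.826182)
  k4: at (s, t) = (-0.580529, -1.016340), (ds/dtau, dt/dtau) = (-0.863210, -0.203970); Gamma_sss = 3.509455, Gamma_sst = -5.176776, Gamma_stt = 10.102382, Gamma_tss = 2.197791, Gamma_tst = -2.809030, Gamma_ttt = 5.036064; k4 = (-0.863210, -0.203970, -1.212362, -0.857996)
  Y <- Y + (h/6)(k1 + 2k2 + 2k3 + k4): s = -0.5805, t = -1.0163, ds/dtau = -0.8631, dt/dtau = -0.2039
step 3:
  k1: at (s, t) = (-0.580513, -1.016326), (ds/dtau, dt/dtau) = (-0.863122, -0.203907); Gamma_sss = 3.509212, Gamma_sst = -5.176305, Gamma_stt = 10.101837, Gamma_tss = 2.197634, Gamma_tst = -2.808734, Gamma_ttt = 5.035704; k1 = (-0.863122, -0.203907, -1.212283, -0.857912)
  k2: at (s, t) = (-0.602091, -1.021424), (ds/dtau, dt/dtau) = (-0.893429, -0.225354); Gamma_sss = 3.638604, Gamma_sst = -5.444238, Gamma_stt = 10.380835, Gamma_tss = 2.277003, Gamma_tst = -2.974865, Gamma_ttt = 5.214537; k2 = (-0.893429, -0.225354, -1.239309, -0.884448)
  k3: at (s, t) = (-0.602848, -1.021960), (ds/dtau, dt/dtau) = (-0.894104, -0.226018); Gamma_sss = 3.647966, Gamma_sst = -5.463156, Gamma_stt = 10.401700, Gamma_tss = 2.283045, Gamma_tst = -2.986752, Gamma_ttt = 5.228331; k3 = (-0.894104, -0.226018, -1.239600, -0.885055)
  k4: at (s, t) = (-0.625218, -1.027627), (ds/dtau, dt/dtau) = (-0.925102, -0.248159); Gamma_sss = 3.777296, Gamma_sst = -5.746982, Gamma_stt = 10.681889, Gamma_tss = 2.362481, Gamma_tst = -3.162679, Gamma_ttt = 5.408098; k4 = (-0.925102, -0.248159, -1.251783, -0.902760)
  Y <- Y + (h/6)(k1 + 2k2 + 2k3 + k4): s = -0.6252, t = -1.0276, ds/dtau = -0.9250, dt/dtau = -0.2481

Answer: s = -0.6252, t = -1.0276, ds/dtau = -0.9250, dt/dtau = -0.2481


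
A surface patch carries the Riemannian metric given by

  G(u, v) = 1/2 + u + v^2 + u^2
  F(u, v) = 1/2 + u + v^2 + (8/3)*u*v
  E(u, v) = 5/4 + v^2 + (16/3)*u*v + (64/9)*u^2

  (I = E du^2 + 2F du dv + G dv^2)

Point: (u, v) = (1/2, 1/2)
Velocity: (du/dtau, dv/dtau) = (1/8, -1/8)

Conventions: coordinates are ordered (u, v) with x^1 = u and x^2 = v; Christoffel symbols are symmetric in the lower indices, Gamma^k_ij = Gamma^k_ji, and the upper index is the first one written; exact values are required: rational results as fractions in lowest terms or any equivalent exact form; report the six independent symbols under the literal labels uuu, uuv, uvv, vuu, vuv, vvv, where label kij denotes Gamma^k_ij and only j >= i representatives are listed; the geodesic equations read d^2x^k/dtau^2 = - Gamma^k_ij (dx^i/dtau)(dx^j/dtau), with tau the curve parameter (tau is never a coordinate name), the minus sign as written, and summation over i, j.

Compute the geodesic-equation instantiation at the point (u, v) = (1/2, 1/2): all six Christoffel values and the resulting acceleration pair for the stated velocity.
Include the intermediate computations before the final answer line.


E = 83/18, F = 23/12, G = 3/2 at the point
E_u = 88/9, E_v = 11/3, F_u = 7/3, F_v = 7/3, G_u = 2, G_v = 1
EG - F^2 = 467/144;  g^inv = (144/467) * [[3/2, -23/12], [-23/12, 83/18]]
first-kind symbols [ij,l] = (1/2)(d_i g_jl + d_j g_il - d_l g_ij): [uu,u] = E_u/2 = 44/9, [uu,v] = F_u - E_v/2 = 1/2, [uv,u] = E_v/2 = 11/6, [uv,v] = G_u/2 = 1, [vv,u] = F_v - G_u/2 = 4/3, [vv,v] = G_v/2 = 1/2
Gamma^u_ij = (G*[ij,u] - F*[ij,v])/(EG - F^2), Gamma^v_ij = (E*[ij,v] - F*[ij,u])/(EG - F^2)
Gamma_uuu = 918/467, Gamma_uuv = 120/467, Gamma_uvv = 150/467, Gamma_vuu = -3052/1401, Gamma_vuv = 158/467, Gamma_vvv = -36/467
d^2u/dtau^2 = -(Gamma_uuu*(1/8)^2 + 2*Gamma_uuv*(1/8)*(-1/8) + Gamma_uvv*(-1/8)^2) = -207/7472
d^2v/dtau^2 = -(Gamma_vuu*(1/8)^2 + 2*Gamma_vuv*(1/8)*(-1/8) + Gamma_vvv*(-1/8)^2) = 1027/22416

Answer: Gamma_uuu = 918/467, Gamma_uuv = 120/467, Gamma_uvv = 150/467, Gamma_vuu = -3052/1401, Gamma_vuv = 158/467, Gamma_vvv = -36/467; accelerations (d^2u/dtau^2, d^2v/dtau^2) = (-207/7472, 1027/22416)


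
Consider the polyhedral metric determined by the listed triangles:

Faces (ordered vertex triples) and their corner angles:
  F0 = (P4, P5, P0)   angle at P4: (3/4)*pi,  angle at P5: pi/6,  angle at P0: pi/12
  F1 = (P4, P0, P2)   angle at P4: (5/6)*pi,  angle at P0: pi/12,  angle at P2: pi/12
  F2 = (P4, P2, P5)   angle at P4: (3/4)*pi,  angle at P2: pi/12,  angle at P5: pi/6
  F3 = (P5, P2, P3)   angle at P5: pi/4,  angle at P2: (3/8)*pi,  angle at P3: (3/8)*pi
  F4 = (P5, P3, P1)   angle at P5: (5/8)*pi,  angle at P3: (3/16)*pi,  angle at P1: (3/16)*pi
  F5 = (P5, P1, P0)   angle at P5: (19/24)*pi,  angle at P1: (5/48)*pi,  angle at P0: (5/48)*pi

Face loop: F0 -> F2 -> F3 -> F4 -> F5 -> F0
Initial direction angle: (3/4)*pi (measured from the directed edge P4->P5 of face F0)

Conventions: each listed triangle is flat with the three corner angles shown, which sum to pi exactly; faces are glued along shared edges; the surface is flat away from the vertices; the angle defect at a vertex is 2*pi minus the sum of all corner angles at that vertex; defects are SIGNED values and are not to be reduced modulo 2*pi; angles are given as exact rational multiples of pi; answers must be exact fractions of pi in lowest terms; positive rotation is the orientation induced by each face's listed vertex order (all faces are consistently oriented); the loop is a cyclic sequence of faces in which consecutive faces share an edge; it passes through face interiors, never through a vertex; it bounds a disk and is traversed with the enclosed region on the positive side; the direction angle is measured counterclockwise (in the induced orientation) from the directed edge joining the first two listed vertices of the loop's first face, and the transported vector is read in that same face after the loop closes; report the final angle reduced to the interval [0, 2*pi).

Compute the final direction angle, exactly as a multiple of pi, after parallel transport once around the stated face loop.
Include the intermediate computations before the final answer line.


enclosed vertex P5: corner angles sum to 2*pi, defect = 2*pi - 2*pi = 0
the rotation equals the total enclosed defect, so the final angle is initial + defects (mod 2*pi)
final angle = (3/4)*pi + 0 = (3/4)*pi (mod 2*pi)

Answer: final direction angle = (3/4)*pi


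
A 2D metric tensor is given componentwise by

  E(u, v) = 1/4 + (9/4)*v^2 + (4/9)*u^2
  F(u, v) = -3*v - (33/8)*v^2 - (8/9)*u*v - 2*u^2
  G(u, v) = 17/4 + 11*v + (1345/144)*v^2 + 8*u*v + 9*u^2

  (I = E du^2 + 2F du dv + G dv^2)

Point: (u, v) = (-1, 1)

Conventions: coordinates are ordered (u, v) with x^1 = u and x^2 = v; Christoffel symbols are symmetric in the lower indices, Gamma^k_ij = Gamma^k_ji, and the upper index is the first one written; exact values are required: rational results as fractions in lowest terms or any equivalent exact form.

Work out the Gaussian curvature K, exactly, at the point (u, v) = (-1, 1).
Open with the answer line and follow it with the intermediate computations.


Answer: K = -238592/160173

E = 53/18, F = -593/72, G = 3685/144, EG - F^2 = 481/64 at the point
E_u = -8/9, E_v = 9/2, F_u = 28/9, F_v = -373/36, G_u = -10, G_v = 1561/72
E_vv = 9/2, F_uv = -8/9, G_uu = 18
Apply the Brioschi formula K = (det M1 - det M2)/(EG - F^2)^2 over the derivative matrices of E, F, G.
M1 = [[-E_vv/2 + F_uv - G_uu/2, E_u/2, F_u - E_v/2], [F_v - G_u/2, E, F], [G_v/2, F, G]] = [[-437/36, -4/9, 31/36], [-193/36, 53/18, -593/72], [1561/144, -593/72, 3685/144]]; det M1 = -26109/256
M2 = [[0, E_v/2, G_u/2], [E_v/2, E, F], [G_u/2, F, G]] = [[0, 9/4, -5], [9/4, 53/18, -593/72], [-5, -593/72, 3685/144]]; det M2 = -41125/2304
det M1 - det M2 = -3029/36; K = -3029/36 / (481/64)^2 = -238592/160173


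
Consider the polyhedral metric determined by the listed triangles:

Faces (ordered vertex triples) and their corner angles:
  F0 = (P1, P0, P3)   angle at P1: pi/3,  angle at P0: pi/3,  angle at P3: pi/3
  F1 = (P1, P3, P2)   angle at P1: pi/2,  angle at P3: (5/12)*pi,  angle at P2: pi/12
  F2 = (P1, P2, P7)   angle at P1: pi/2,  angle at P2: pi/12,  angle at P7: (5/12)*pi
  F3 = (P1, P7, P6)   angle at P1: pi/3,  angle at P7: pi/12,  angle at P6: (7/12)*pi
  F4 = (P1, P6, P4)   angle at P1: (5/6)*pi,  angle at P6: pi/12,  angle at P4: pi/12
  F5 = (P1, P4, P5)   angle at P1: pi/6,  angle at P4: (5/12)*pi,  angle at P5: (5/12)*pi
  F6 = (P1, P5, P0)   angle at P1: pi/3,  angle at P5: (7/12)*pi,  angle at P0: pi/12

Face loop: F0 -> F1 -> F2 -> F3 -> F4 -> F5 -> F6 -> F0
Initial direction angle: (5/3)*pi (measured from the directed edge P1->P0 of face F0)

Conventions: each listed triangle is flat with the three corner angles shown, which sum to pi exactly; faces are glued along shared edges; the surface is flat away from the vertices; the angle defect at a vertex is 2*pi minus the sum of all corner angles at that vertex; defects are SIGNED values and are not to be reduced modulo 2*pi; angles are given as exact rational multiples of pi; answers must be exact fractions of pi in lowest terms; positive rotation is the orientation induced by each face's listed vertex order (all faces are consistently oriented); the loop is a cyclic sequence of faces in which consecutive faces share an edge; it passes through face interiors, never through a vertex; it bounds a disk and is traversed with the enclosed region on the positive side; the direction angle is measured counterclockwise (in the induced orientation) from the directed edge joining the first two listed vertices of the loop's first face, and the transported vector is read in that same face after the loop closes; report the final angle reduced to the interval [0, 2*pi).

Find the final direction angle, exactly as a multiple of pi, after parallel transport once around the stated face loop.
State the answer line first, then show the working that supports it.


Answer: final direction angle = (2/3)*pi

enclosed vertex P1: corner angles sum to 3*pi, defect = 2*pi - 3*pi = -pi
summing the enclosed defects onto the initial angle, mod 2*pi in the induced orientation:
final angle = (5/3)*pi - pi = (2/3)*pi (mod 2*pi)


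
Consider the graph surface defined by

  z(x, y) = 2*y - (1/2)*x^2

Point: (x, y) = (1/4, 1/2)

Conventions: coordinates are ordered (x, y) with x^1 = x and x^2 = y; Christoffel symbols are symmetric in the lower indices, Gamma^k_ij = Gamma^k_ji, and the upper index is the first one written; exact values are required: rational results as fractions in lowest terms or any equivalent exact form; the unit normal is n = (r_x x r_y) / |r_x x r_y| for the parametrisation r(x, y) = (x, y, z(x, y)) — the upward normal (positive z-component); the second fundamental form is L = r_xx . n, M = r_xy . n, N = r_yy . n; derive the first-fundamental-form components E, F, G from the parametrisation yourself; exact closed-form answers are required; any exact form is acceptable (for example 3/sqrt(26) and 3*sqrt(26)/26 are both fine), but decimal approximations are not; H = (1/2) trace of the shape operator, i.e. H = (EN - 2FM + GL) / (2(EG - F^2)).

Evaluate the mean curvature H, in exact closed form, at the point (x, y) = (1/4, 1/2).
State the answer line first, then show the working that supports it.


Answer: H = -160/729

z_x = -1/4, z_y = 2, z_xx = -1, z_xy = 0, z_yy = 0
E = 17/16, F = -1/2, G = 5; answer radicand W^2 = 81/16
unnormalised second-form numerators: l = -1, m = 0, n = 0; L = l/sqrt(81/16), and similarly M = m/sqrt(W^2), N = n/sqrt(W^2)
H = (E*n - 2*F*m + G*l) / (2*(EG - F^2)*sqrt(W^2)); E*n - 2*F*m + G*l = -5, EG - F^2 = 81/16, so H = (-40/81)/sqrt(81/16)


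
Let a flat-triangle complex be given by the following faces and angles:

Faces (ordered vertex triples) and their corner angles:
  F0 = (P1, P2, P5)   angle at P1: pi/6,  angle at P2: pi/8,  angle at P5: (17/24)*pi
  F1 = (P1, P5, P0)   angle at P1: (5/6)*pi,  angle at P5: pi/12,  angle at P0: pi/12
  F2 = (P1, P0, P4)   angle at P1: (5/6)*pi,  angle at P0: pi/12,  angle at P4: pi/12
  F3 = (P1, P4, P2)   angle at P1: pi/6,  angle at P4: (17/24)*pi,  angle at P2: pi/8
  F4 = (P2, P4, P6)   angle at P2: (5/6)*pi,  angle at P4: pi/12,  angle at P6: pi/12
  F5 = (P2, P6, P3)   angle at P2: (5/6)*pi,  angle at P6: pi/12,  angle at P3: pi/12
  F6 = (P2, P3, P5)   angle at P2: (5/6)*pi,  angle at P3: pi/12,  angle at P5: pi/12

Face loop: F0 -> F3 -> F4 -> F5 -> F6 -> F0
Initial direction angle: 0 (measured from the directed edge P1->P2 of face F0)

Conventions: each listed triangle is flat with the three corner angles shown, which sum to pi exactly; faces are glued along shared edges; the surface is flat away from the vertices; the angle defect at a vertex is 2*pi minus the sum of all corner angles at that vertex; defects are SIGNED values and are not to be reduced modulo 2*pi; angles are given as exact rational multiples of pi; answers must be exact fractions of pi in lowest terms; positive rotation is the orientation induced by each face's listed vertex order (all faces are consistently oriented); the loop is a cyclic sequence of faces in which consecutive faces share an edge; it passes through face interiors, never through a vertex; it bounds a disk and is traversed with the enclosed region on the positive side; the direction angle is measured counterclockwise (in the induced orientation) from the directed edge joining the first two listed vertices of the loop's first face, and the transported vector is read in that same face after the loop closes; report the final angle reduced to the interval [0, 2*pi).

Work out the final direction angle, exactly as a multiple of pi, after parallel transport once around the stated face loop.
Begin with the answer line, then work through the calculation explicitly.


Answer: final direction angle = (5/4)*pi

enclosed vertex P2: corner angles sum to (11/4)*pi, defect = 2*pi - (11/4)*pi = (-3/4)*pi
by Gauss-Bonnet the loop rotates the vector by the enclosed defect sum (positive orientation, mod 2*pi)
final angle = 0 - (3/4)*pi = (5/4)*pi (mod 2*pi)


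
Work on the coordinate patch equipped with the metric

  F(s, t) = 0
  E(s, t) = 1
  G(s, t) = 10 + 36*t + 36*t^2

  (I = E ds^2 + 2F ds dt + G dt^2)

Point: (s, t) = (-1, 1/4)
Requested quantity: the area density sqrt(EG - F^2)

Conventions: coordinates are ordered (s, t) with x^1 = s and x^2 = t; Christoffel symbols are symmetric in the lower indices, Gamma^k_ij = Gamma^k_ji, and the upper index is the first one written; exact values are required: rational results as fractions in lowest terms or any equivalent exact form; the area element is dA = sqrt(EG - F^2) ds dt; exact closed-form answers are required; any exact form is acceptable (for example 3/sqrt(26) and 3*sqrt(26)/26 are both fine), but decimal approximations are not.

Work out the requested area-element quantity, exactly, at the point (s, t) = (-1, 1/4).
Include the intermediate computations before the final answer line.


E = 1, F = 0, G = 85/4; EG - F^2 = 85/4

Answer: sqrt(EG - F^2) = sqrt(85)/2


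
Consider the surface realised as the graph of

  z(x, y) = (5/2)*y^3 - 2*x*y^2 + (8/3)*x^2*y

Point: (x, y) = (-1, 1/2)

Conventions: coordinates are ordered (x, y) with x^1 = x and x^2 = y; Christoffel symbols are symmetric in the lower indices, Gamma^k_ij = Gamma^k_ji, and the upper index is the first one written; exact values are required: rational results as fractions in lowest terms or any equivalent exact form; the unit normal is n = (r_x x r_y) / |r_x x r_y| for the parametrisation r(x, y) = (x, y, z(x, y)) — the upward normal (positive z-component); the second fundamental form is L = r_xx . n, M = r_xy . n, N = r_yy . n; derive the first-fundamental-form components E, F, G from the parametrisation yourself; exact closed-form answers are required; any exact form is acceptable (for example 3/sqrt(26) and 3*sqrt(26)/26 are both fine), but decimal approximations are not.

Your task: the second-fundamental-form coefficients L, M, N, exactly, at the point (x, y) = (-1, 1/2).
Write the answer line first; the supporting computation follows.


Answer: L = 64*sqrt(31001)/31001, M = -176*sqrt(31001)/31001, N = 276*sqrt(31001)/31001

z_x = -19/6, z_y = 157/24, z_xx = 8/3, z_xy = -22/3, z_yy = 23/2
E = 397/36, F = -2983/144, G = 25225/576; answer radicand W^2 = 31001/576
unnormalised second-form numerators: l = 8/3, m = -22/3, n = 23/2; L = l/sqrt(31001/576), and similarly M = m/sqrt(W^2), N = n/sqrt(W^2)


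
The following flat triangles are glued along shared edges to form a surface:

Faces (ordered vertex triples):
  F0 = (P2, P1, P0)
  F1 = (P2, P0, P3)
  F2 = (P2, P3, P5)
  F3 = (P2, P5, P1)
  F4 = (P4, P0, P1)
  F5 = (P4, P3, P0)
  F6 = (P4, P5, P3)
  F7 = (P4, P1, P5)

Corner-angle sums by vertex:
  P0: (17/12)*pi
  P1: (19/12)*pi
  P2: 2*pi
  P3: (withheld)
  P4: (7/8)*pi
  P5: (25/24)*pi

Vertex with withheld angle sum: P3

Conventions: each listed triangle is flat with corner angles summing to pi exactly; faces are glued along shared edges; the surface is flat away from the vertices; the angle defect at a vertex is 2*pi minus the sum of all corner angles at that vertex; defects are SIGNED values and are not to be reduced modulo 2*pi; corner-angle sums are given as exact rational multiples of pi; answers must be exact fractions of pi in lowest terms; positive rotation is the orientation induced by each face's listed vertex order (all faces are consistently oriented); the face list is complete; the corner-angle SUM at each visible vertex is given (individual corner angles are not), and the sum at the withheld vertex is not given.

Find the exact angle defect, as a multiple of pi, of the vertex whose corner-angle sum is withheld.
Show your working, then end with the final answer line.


V = 6, E = 12, F = 8; chi = V - E + F = 2
Gauss-Bonnet: total defect = 2*pi*chi = 4*pi; visible defects sum to (37/12)*pi

Answer: defect(P3) = (11/12)*pi


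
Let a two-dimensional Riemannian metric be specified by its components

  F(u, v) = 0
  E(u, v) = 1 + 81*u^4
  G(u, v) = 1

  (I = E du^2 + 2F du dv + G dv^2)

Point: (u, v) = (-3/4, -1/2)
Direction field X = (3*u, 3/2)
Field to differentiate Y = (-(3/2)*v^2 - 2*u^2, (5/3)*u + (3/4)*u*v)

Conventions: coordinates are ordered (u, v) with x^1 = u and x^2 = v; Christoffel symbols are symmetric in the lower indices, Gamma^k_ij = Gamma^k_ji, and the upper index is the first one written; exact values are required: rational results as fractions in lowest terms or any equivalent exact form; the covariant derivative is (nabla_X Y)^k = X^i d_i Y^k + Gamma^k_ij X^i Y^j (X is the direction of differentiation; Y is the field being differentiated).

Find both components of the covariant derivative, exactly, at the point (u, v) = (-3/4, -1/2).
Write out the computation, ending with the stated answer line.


E = 6817/256, F = 0, G = 1 at the point
E_u = -2187/16, E_v = 0, F_u = 0, F_v = 0, G_u = 0, G_v = 0
EG - F^2 = 6817/256;  g^inv = (256/6817) * [[1, 0], [0, 6817/256]]
first-kind symbols [ij,l] = (1/2)(d_i g_jl + d_j g_il - d_l g_ij): [uu,u] = E_u/2 = -2187/32, [uu,v] = F_u - E_v/2 = 0, [uv,u] = E_v/2 = 0, [uv,v] = G_u/2 = 0, [vv,u] = F_v - G_u/2 = 0, [vv,v] = G_v/2 = 0
Gamma^u_ij = (G*[ij,u] - F*[ij,v])/(EG - F^2), Gamma^v_ij = (E*[ij,v] - F*[ij,u])/(EG - F^2)
Gamma_uuu = -17496/6817, Gamma_uuv = 0, Gamma_uvv = 0, Gamma_vuu = 0, Gamma_vuv = 0, Gamma_vvv = 0
X = (-9/4, 3/2), Y = (-3/2, -31/32) at the point

Answer: (nabla_X Y)^u = -179451/13634, (nabla_X Y)^v = -15/4
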